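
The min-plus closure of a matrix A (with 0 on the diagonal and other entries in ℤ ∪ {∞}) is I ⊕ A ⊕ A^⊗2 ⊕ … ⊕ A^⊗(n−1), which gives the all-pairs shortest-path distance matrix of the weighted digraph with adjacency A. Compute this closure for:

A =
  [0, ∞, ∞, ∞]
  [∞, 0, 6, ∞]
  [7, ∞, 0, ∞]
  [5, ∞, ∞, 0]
Closure =
  [0, ∞, ∞, ∞]
  [13, 0, 6, ∞]
  [7, ∞, 0, ∞]
  [5, ∞, ∞, 0]

This is the Floyd-Warshall all-pairs shortest-path computation. For each intermediate vertex k = 0, 1, …, 3, update dist[i][j] ← min(dist[i][j], dist[i][k] + dist[k][j]). The final matrix gives, for each (i, j), the minimum total weight of any directed path from i to j (possibly empty when i = j).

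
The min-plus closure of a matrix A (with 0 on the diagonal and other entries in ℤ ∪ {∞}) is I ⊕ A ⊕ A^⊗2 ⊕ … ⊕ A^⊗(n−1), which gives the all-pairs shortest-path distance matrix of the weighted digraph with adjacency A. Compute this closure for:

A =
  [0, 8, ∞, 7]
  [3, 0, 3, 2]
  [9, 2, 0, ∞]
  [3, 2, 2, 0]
Closure =
  [0, 8, 9, 7]
  [3, 0, 3, 2]
  [5, 2, 0, 4]
  [3, 2, 2, 0]

This is the Floyd-Warshall all-pairs shortest-path computation. For each intermediate vertex k = 0, 1, …, 3, update dist[i][j] ← min(dist[i][j], dist[i][k] + dist[k][j]). The final matrix gives, for each (i, j), the minimum total weight of any directed path from i to j (possibly empty when i = j).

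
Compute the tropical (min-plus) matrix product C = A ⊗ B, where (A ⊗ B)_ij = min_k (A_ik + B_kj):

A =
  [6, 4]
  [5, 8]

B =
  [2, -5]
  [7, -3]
A ⊗ B =
  [8, 1]
  [7, 0]

Apply the min-plus product entry-by-entry:
  C[0][0] = min over k of (A[0][0] + B[0][0] = 6 + 2 = 8, A[0][1] + B[1][0] = 4 + 7 = 11) = 8 (attained at k = 0)
  C[0][1] = min over k of (A[0][0] + B[0][1] = 6 + -5 = 1, A[0][1] + B[1][1] = 4 + -3 = 1) = 1 (attained at k = 0)
  C[1][0] = min over k of (A[1][0] + B[0][0] = 5 + 2 = 7, A[1][1] + B[1][0] = 8 + 7 = 15) = 7 (attained at k = 0)
  C[1][1] = min over k of (A[1][0] + B[0][1] = 5 + -5 = 0, A[1][1] + B[1][1] = 8 + -3 = 5) = 0 (attained at k = 0)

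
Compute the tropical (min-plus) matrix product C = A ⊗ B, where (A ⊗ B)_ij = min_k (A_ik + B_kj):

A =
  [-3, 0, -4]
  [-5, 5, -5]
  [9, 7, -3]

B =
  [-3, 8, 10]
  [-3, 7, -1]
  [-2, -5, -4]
A ⊗ B =
  [-6, -9, -8]
  [-8, -10, -9]
  [-5, -8, -7]

Apply the min-plus product entry-by-entry:
  C[0][0] = min over k of (A[0][0] + B[0][0] = -3 + -3 = -6, A[0][1] + B[1][0] = 0 + -3 = -3, A[0][2] + B[2][0] = -4 + -2 = -6) = -6 (attained at k = 0)
  C[0][1] = min over k of (A[0][0] + B[0][1] = -3 + 8 = 5, A[0][1] + B[1][1] = 0 + 7 = 7, A[0][2] + B[2][1] = -4 + -5 = -9) = -9 (attained at k = 2)
  C[0][2] = min over k of (A[0][0] + B[0][2] = -3 + 10 = 7, A[0][1] + B[1][2] = 0 + -1 = -1, A[0][2] + B[2][2] = -4 + -4 = -8) = -8 (attained at k = 2)
  C[1][0] = min over k of (A[1][0] + B[0][0] = -5 + -3 = -8, A[1][1] + B[1][0] = 5 + -3 = 2, A[1][2] + B[2][0] = -5 + -2 = -7) = -8 (attained at k = 0)
  C[1][1] = min over k of (A[1][0] + B[0][1] = -5 + 8 = 3, A[1][1] + B[1][1] = 5 + 7 = 12, A[1][2] + B[2][1] = -5 + -5 = -10) = -10 (attained at k = 2)
  C[1][2] = min over k of (A[1][0] + B[0][2] = -5 + 10 = 5, A[1][1] + B[1][2] = 5 + -1 = 4, A[1][2] + B[2][2] = -5 + -4 = -9) = -9 (attained at k = 2)
  C[2][0] = min over k of (A[2][0] + B[0][0] = 9 + -3 = 6, A[2][1] + B[1][0] = 7 + -3 = 4, A[2][2] + B[2][0] = -3 + -2 = -5) = -5 (attained at k = 2)
  C[2][1] = min over k of (A[2][0] + B[0][1] = 9 + 8 = 17, A[2][1] + B[1][1] = 7 + 7 = 14, A[2][2] + B[2][1] = -3 + -5 = -8) = -8 (attained at k = 2)
  C[2][2] = min over k of (A[2][0] + B[0][2] = 9 + 10 = 19, A[2][1] + B[1][2] = 7 + -1 = 6, A[2][2] + B[2][2] = -3 + -4 = -7) = -7 (attained at k = 2)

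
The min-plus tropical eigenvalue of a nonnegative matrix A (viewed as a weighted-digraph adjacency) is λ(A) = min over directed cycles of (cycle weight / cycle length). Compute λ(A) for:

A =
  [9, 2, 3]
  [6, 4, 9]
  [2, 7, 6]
λ(A) = 5/2

Enumerate directed cycles and compute their means (weight / length). Sample:
  cycle 0 → 0: weight = 9, length = 1, mean = 9/1 ≈ 9.000
  cycle 1 → 1: weight = 4, length = 1, mean = 4/1 ≈ 4.000
  cycle 2 → 2: weight = 6, length = 1, mean = 6/1 ≈ 6.000
  cycle 0 → 1 → 0: weight = 8, length = 2, mean = 8/2 ≈ 4.000
  cycle 0 → 2 → 0: weight = 5, length = 2, mean = 5/2 ≈ 2.500
  cycle 1 → 0 → 1: weight = 8, length = 2, mean = 8/2 ≈ 4.000
Minimum mean = 2.500, attained e.g. along the cycle 0 → 2 → 0 with weight 5 and length 2. So λ(A) = 5/2 = 5/2.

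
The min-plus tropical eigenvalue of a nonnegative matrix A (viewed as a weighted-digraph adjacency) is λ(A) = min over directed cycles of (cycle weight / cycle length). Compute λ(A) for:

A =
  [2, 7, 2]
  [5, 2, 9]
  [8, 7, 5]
λ(A) = 2

Enumerate directed cycles and compute their means (weight / length). Sample:
  cycle 0 → 0: weight = 2, length = 1, mean = 2/1 ≈ 2.000
  cycle 1 → 1: weight = 2, length = 1, mean = 2/1 ≈ 2.000
  cycle 2 → 2: weight = 5, length = 1, mean = 5/1 ≈ 5.000
  cycle 0 → 1 → 0: weight = 12, length = 2, mean = 12/2 ≈ 6.000
  cycle 0 → 2 → 0: weight = 10, length = 2, mean = 10/2 ≈ 5.000
  cycle 1 → 0 → 1: weight = 12, length = 2, mean = 12/2 ≈ 6.000
Minimum mean = 2.000, attained e.g. along the cycle 0 → 0 with weight 2 and length 1. So λ(A) = 2/1 = 2.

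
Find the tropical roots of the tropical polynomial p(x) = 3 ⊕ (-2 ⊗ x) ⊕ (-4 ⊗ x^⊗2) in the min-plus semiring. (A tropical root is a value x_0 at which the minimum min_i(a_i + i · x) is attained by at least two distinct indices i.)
Roots: {2, 5}

Each tropical root is a break point of the lower envelope of the lines y = a_i + i · x (there are 3 lines, with slopes 0, 1, ..., 2). Only the lines that attain the minimum somewhere contribute to roots; other lines are dominated. Here the surviving (envelope) indices are i = 2, i = 1, i = 0.
Intersections between consecutive envelope lines give the roots: for adjacent envelope indices i < j the intersection is x = (a_i − a_j) / (j − i). Reading off the sorted break points: {2, 5}.
Verification: at each break x_0, at least two indices attain the minimum of min_i(a_i + i · x_0).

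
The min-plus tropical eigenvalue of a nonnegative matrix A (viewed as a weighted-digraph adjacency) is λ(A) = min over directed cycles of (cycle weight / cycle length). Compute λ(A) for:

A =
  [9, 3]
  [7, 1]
λ(A) = 1

Enumerate directed cycles and compute their means (weight / length). Sample:
  cycle 0 → 0: weight = 9, length = 1, mean = 9/1 ≈ 9.000
  cycle 1 → 1: weight = 1, length = 1, mean = 1/1 ≈ 1.000
  cycle 0 → 1 → 0: weight = 10, length = 2, mean = 10/2 ≈ 5.000
  cycle 1 → 0 → 1: weight = 10, length = 2, mean = 10/2 ≈ 5.000
Minimum mean = 1.000, attained e.g. along the cycle 1 → 1 with weight 1 and length 1. So λ(A) = 1/1 = 1.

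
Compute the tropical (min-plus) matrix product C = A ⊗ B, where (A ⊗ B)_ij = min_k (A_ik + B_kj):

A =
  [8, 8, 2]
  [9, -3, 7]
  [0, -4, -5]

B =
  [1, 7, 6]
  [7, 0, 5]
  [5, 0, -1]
A ⊗ B =
  [7, 2, 1]
  [4, -3, 2]
  [0, -5, -6]

Apply the min-plus product entry-by-entry:
  C[0][0] = min over k of (A[0][0] + B[0][0] = 8 + 1 = 9, A[0][1] + B[1][0] = 8 + 7 = 15, A[0][2] + B[2][0] = 2 + 5 = 7) = 7 (attained at k = 2)
  C[0][1] = min over k of (A[0][0] + B[0][1] = 8 + 7 = 15, A[0][1] + B[1][1] = 8 + 0 = 8, A[0][2] + B[2][1] = 2 + 0 = 2) = 2 (attained at k = 2)
  C[0][2] = min over k of (A[0][0] + B[0][2] = 8 + 6 = 14, A[0][1] + B[1][2] = 8 + 5 = 13, A[0][2] + B[2][2] = 2 + -1 = 1) = 1 (attained at k = 2)
  C[1][0] = min over k of (A[1][0] + B[0][0] = 9 + 1 = 10, A[1][1] + B[1][0] = -3 + 7 = 4, A[1][2] + B[2][0] = 7 + 5 = 12) = 4 (attained at k = 1)
  C[1][1] = min over k of (A[1][0] + B[0][1] = 9 + 7 = 16, A[1][1] + B[1][1] = -3 + 0 = -3, A[1][2] + B[2][1] = 7 + 0 = 7) = -3 (attained at k = 1)
  C[1][2] = min over k of (A[1][0] + B[0][2] = 9 + 6 = 15, A[1][1] + B[1][2] = -3 + 5 = 2, A[1][2] + B[2][2] = 7 + -1 = 6) = 2 (attained at k = 1)
  C[2][0] = min over k of (A[2][0] + B[0][0] = 0 + 1 = 1, A[2][1] + B[1][0] = -4 + 7 = 3, A[2][2] + B[2][0] = -5 + 5 = 0) = 0 (attained at k = 2)
  C[2][1] = min over k of (A[2][0] + B[0][1] = 0 + 7 = 7, A[2][1] + B[1][1] = -4 + 0 = -4, A[2][2] + B[2][1] = -5 + 0 = -5) = -5 (attained at k = 2)
  C[2][2] = min over k of (A[2][0] + B[0][2] = 0 + 6 = 6, A[2][1] + B[1][2] = -4 + 5 = 1, A[2][2] + B[2][2] = -5 + -1 = -6) = -6 (attained at k = 2)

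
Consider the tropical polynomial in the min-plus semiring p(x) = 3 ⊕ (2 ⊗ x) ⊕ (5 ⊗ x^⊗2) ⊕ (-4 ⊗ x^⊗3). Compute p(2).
p(2) = 2

A tropical monomial a ⊗ x^⊗i evaluates to a + i · x. Evaluating each term at x = 2:
  Term 0 contributes 3 + 0 · 2 = 3
  Term 1 contributes 2 + 1 · 2 = 4
  Term 2 contributes 5 + 2 · 2 = 9
  Term 3 contributes -4 + 3 · 2 = 2
p(2) = ⊕ of these = min[3, 4, 9, 2] = 2.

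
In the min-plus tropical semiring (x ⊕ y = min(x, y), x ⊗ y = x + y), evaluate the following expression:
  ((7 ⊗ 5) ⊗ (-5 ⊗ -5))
((7 ⊗ 5) ⊗ (-5 ⊗ -5)) = 2

Expand innermost to outermost. Recall ⊕ takes the minimum of its arguments and ⊗ takes their sum. Working out the expression ((7 ⊗ 5) ⊗ (-5 ⊗ -5)) gives 2.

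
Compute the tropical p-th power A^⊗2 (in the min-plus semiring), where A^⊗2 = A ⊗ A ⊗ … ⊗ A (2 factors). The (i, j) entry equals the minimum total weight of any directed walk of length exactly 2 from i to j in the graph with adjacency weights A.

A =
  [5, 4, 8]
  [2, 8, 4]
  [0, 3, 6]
A^⊗2 =
  [6, 9, 8]
  [4, 6, 10]
  [5, 4, 7]

Each entry (A^⊗2)_ij equals the minimum over all length-2 walks i = v_0 → v_1 → … → v_2 = j of Σ_t A[v_t][v_{t+1}]. For example, for (i, j) = (0, 2) we minimise over 3 possible intermediate vertex sequences; the minimum is 8, attained along the walk 0 → 1 → 2.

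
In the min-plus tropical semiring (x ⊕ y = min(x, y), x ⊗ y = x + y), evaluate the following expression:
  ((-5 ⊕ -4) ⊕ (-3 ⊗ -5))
((-5 ⊕ -4) ⊕ (-3 ⊗ -5)) = -8

Expand innermost to outermost. Recall ⊕ takes the minimum of its arguments and ⊗ takes their sum. Working out the expression ((-5 ⊕ -4) ⊕ (-3 ⊗ -5)) gives -8.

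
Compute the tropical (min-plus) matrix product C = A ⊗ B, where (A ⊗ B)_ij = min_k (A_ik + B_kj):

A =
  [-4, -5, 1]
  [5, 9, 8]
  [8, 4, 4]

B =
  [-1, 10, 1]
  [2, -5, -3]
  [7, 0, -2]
A ⊗ B =
  [-5, -10, -8]
  [4, 4, 6]
  [6, -1, 1]

Apply the min-plus product entry-by-entry:
  C[0][0] = min over k of (A[0][0] + B[0][0] = -4 + -1 = -5, A[0][1] + B[1][0] = -5 + 2 = -3, A[0][2] + B[2][0] = 1 + 7 = 8) = -5 (attained at k = 0)
  C[0][1] = min over k of (A[0][0] + B[0][1] = -4 + 10 = 6, A[0][1] + B[1][1] = -5 + -5 = -10, A[0][2] + B[2][1] = 1 + 0 = 1) = -10 (attained at k = 1)
  C[0][2] = min over k of (A[0][0] + B[0][2] = -4 + 1 = -3, A[0][1] + B[1][2] = -5 + -3 = -8, A[0][2] + B[2][2] = 1 + -2 = -1) = -8 (attained at k = 1)
  C[1][0] = min over k of (A[1][0] + B[0][0] = 5 + -1 = 4, A[1][1] + B[1][0] = 9 + 2 = 11, A[1][2] + B[2][0] = 8 + 7 = 15) = 4 (attained at k = 0)
  C[1][1] = min over k of (A[1][0] + B[0][1] = 5 + 10 = 15, A[1][1] + B[1][1] = 9 + -5 = 4, A[1][2] + B[2][1] = 8 + 0 = 8) = 4 (attained at k = 1)
  C[1][2] = min over k of (A[1][0] + B[0][2] = 5 + 1 = 6, A[1][1] + B[1][2] = 9 + -3 = 6, A[1][2] + B[2][2] = 8 + -2 = 6) = 6 (attained at k = 0)
  C[2][0] = min over k of (A[2][0] + B[0][0] = 8 + -1 = 7, A[2][1] + B[1][0] = 4 + 2 = 6, A[2][2] + B[2][0] = 4 + 7 = 11) = 6 (attained at k = 1)
  C[2][1] = min over k of (A[2][0] + B[0][1] = 8 + 10 = 18, A[2][1] + B[1][1] = 4 + -5 = -1, A[2][2] + B[2][1] = 4 + 0 = 4) = -1 (attained at k = 1)
  C[2][2] = min over k of (A[2][0] + B[0][2] = 8 + 1 = 9, A[2][1] + B[1][2] = 4 + -3 = 1, A[2][2] + B[2][2] = 4 + -2 = 2) = 1 (attained at k = 1)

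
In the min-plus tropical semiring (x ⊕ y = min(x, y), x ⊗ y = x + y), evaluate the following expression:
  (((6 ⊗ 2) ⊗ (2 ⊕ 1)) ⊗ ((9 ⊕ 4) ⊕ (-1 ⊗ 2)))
(((6 ⊗ 2) ⊗ (2 ⊕ 1)) ⊗ ((9 ⊕ 4) ⊕ (-1 ⊗ 2))) = 10

Expand innermost to outermost. Recall ⊕ takes the minimum of its arguments and ⊗ takes their sum. Working out the expression (((6 ⊗ 2) ⊗ (2 ⊕ 1)) ⊗ ((9 ⊕ 4) ⊕ (-1 ⊗ 2))) gives 10.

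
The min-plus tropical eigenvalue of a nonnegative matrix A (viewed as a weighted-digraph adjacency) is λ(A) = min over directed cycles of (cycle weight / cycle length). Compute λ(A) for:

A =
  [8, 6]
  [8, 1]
λ(A) = 1

Enumerate directed cycles and compute their means (weight / length). Sample:
  cycle 0 → 0: weight = 8, length = 1, mean = 8/1 ≈ 8.000
  cycle 1 → 1: weight = 1, length = 1, mean = 1/1 ≈ 1.000
  cycle 0 → 1 → 0: weight = 14, length = 2, mean = 14/2 ≈ 7.000
  cycle 1 → 0 → 1: weight = 14, length = 2, mean = 14/2 ≈ 7.000
Minimum mean = 1.000, attained e.g. along the cycle 1 → 1 with weight 1 and length 1. So λ(A) = 1/1 = 1.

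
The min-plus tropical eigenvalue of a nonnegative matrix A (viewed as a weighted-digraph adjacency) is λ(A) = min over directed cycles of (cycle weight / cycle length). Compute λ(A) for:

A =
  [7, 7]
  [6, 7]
λ(A) = 13/2

Enumerate directed cycles and compute their means (weight / length). Sample:
  cycle 0 → 0: weight = 7, length = 1, mean = 7/1 ≈ 7.000
  cycle 1 → 1: weight = 7, length = 1, mean = 7/1 ≈ 7.000
  cycle 0 → 1 → 0: weight = 13, length = 2, mean = 13/2 ≈ 6.500
  cycle 1 → 0 → 1: weight = 13, length = 2, mean = 13/2 ≈ 6.500
Minimum mean = 6.500, attained e.g. along the cycle 0 → 1 → 0 with weight 13 and length 2. So λ(A) = 13/2 = 13/2.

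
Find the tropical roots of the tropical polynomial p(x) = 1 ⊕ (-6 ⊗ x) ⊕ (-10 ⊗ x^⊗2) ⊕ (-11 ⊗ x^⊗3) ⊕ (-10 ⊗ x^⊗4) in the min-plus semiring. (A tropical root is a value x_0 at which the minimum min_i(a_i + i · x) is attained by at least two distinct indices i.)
Roots: {-1, 1, 4, 7}

Each tropical root is a break point of the lower envelope of the lines y = a_i + i · x (there are 5 lines, with slopes 0, 1, ..., 4). Only the lines that attain the minimum somewhere contribute to roots; other lines are dominated. Here the surviving (envelope) indices are i = 4, i = 3, i = 2, i = 1, i = 0.
Intersections between consecutive envelope lines give the roots: for adjacent envelope indices i < j the intersection is x = (a_i − a_j) / (j − i). Reading off the sorted break points: {-1, 1, 4, 7}.
Verification: at each break x_0, at least two indices attain the minimum of min_i(a_i + i · x_0).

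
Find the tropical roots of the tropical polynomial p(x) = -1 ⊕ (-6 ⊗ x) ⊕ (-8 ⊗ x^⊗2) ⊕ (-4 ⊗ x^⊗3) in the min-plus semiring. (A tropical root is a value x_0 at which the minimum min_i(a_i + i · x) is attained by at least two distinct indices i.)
Roots: {-4, 2, 5}

Each tropical root is a break point of the lower envelope of the lines y = a_i + i · x (there are 4 lines, with slopes 0, 1, ..., 3). Only the lines that attain the minimum somewhere contribute to roots; other lines are dominated. Here the surviving (envelope) indices are i = 3, i = 2, i = 1, i = 0.
Intersections between consecutive envelope lines give the roots: for adjacent envelope indices i < j the intersection is x = (a_i − a_j) / (j − i). Reading off the sorted break points: {-4, 2, 5}.
Verification: at each break x_0, at least two indices attain the minimum of min_i(a_i + i · x_0).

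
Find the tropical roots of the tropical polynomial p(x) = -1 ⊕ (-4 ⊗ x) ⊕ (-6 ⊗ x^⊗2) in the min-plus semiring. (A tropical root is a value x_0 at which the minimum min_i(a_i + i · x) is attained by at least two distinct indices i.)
Roots: {2, 3}

Each tropical root is a break point of the lower envelope of the lines y = a_i + i · x (there are 3 lines, with slopes 0, 1, ..., 2). Only the lines that attain the minimum somewhere contribute to roots; other lines are dominated. Here the surviving (envelope) indices are i = 2, i = 1, i = 0.
Intersections between consecutive envelope lines give the roots: for adjacent envelope indices i < j the intersection is x = (a_i − a_j) / (j − i). Reading off the sorted break points: {2, 3}.
Verification: at each break x_0, at least two indices attain the minimum of min_i(a_i + i · x_0).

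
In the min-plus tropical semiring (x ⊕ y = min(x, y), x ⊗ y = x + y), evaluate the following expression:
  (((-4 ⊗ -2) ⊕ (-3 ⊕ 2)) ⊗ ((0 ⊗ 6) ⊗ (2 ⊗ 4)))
(((-4 ⊗ -2) ⊕ (-3 ⊕ 2)) ⊗ ((0 ⊗ 6) ⊗ (2 ⊗ 4))) = 6

Expand innermost to outermost. Recall ⊕ takes the minimum of its arguments and ⊗ takes their sum. Working out the expression (((-4 ⊗ -2) ⊕ (-3 ⊕ 2)) ⊗ ((0 ⊗ 6) ⊗ (2 ⊗ 4))) gives 6.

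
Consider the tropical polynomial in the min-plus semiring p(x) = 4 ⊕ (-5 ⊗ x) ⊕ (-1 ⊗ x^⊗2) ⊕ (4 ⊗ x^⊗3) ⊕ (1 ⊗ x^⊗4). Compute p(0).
p(0) = -5

A tropical monomial a ⊗ x^⊗i evaluates to a + i · x. Evaluating each term at x = 0:
  Term 0 contributes 4 + 0 · 0 = 4
  Term 1 contributes -5 + 1 · 0 = -5
  Term 2 contributes -1 + 2 · 0 = -1
  Term 3 contributes 4 + 3 · 0 = 4
  Term 4 contributes 1 + 4 · 0 = 1
p(0) = ⊕ of these = min[4, -5, -1, 4, 1] = -5.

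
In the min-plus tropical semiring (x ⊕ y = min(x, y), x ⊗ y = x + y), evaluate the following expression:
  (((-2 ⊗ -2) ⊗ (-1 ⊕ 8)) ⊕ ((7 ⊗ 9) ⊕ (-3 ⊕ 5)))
(((-2 ⊗ -2) ⊗ (-1 ⊕ 8)) ⊕ ((7 ⊗ 9) ⊕ (-3 ⊕ 5))) = -5

Expand innermost to outermost. Recall ⊕ takes the minimum of its arguments and ⊗ takes their sum. Working out the expression (((-2 ⊗ -2) ⊗ (-1 ⊕ 8)) ⊕ ((7 ⊗ 9) ⊕ (-3 ⊕ 5))) gives -5.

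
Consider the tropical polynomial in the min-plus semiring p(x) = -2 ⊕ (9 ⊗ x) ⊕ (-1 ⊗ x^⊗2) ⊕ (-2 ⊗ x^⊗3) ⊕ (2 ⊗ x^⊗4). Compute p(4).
p(4) = -2

A tropical monomial a ⊗ x^⊗i evaluates to a + i · x. Evaluating each term at x = 4:
  Term 0 contributes -2 + 0 · 4 = -2
  Term 1 contributes 9 + 1 · 4 = 13
  Term 2 contributes -1 + 2 · 4 = 7
  Term 3 contributes -2 + 3 · 4 = 10
  Term 4 contributes 2 + 4 · 4 = 18
p(4) = ⊕ of these = min[-2, 13, 7, 10, 18] = -2.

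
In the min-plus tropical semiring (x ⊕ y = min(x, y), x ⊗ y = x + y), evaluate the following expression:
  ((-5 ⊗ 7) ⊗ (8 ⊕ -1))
((-5 ⊗ 7) ⊗ (8 ⊕ -1)) = 1

Expand innermost to outermost. Recall ⊕ takes the minimum of its arguments and ⊗ takes their sum. Working out the expression ((-5 ⊗ 7) ⊗ (8 ⊕ -1)) gives 1.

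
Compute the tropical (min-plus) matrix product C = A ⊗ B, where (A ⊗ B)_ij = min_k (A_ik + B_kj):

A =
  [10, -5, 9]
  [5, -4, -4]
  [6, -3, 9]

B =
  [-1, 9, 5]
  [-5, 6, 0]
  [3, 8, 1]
A ⊗ B =
  [-10, 1, -5]
  [-9, 2, -4]
  [-8, 3, -3]

Apply the min-plus product entry-by-entry:
  C[0][0] = min over k of (A[0][0] + B[0][0] = 10 + -1 = 9, A[0][1] + B[1][0] = -5 + -5 = -10, A[0][2] + B[2][0] = 9 + 3 = 12) = -10 (attained at k = 1)
  C[0][1] = min over k of (A[0][0] + B[0][1] = 10 + 9 = 19, A[0][1] + B[1][1] = -5 + 6 = 1, A[0][2] + B[2][1] = 9 + 8 = 17) = 1 (attained at k = 1)
  C[0][2] = min over k of (A[0][0] + B[0][2] = 10 + 5 = 15, A[0][1] + B[1][2] = -5 + 0 = -5, A[0][2] + B[2][2] = 9 + 1 = 10) = -5 (attained at k = 1)
  C[1][0] = min over k of (A[1][0] + B[0][0] = 5 + -1 = 4, A[1][1] + B[1][0] = -4 + -5 = -9, A[1][2] + B[2][0] = -4 + 3 = -1) = -9 (attained at k = 1)
  C[1][1] = min over k of (A[1][0] + B[0][1] = 5 + 9 = 14, A[1][1] + B[1][1] = -4 + 6 = 2, A[1][2] + B[2][1] = -4 + 8 = 4) = 2 (attained at k = 1)
  C[1][2] = min over k of (A[1][0] + B[0][2] = 5 + 5 = 10, A[1][1] + B[1][2] = -4 + 0 = -4, A[1][2] + B[2][2] = -4 + 1 = -3) = -4 (attained at k = 1)
  C[2][0] = min over k of (A[2][0] + B[0][0] = 6 + -1 = 5, A[2][1] + B[1][0] = -3 + -5 = -8, A[2][2] + B[2][0] = 9 + 3 = 12) = -8 (attained at k = 1)
  C[2][1] = min over k of (A[2][0] + B[0][1] = 6 + 9 = 15, A[2][1] + B[1][1] = -3 + 6 = 3, A[2][2] + B[2][1] = 9 + 8 = 17) = 3 (attained at k = 1)
  C[2][2] = min over k of (A[2][0] + B[0][2] = 6 + 5 = 11, A[2][1] + B[1][2] = -3 + 0 = -3, A[2][2] + B[2][2] = 9 + 1 = 10) = -3 (attained at k = 1)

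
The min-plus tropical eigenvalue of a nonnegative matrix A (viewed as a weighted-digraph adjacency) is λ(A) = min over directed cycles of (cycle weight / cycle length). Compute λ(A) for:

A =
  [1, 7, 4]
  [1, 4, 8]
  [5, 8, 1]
λ(A) = 1

Enumerate directed cycles and compute their means (weight / length). Sample:
  cycle 0 → 0: weight = 1, length = 1, mean = 1/1 ≈ 1.000
  cycle 1 → 1: weight = 4, length = 1, mean = 4/1 ≈ 4.000
  cycle 2 → 2: weight = 1, length = 1, mean = 1/1 ≈ 1.000
  cycle 0 → 1 → 0: weight = 8, length = 2, mean = 8/2 ≈ 4.000
  cycle 0 → 2 → 0: weight = 9, length = 2, mean = 9/2 ≈ 4.500
  cycle 1 → 0 → 1: weight = 8, length = 2, mean = 8/2 ≈ 4.000
Minimum mean = 1.000, attained e.g. along the cycle 0 → 0 with weight 1 and length 1. So λ(A) = 1/1 = 1.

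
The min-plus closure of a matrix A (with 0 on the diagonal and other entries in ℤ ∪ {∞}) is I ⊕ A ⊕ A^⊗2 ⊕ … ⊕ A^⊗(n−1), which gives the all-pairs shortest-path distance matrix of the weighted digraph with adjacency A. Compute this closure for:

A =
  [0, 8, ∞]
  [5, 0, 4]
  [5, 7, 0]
Closure =
  [0, 8, 12]
  [5, 0, 4]
  [5, 7, 0]

This is the Floyd-Warshall all-pairs shortest-path computation. For each intermediate vertex k = 0, 1, …, 2, update dist[i][j] ← min(dist[i][j], dist[i][k] + dist[k][j]). The final matrix gives, for each (i, j), the minimum total weight of any directed path from i to j (possibly empty when i = j).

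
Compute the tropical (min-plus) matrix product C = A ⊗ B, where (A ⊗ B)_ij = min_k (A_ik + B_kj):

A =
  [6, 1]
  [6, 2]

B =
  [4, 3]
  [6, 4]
A ⊗ B =
  [7, 5]
  [8, 6]

Apply the min-plus product entry-by-entry:
  C[0][0] = min over k of (A[0][0] + B[0][0] = 6 + 4 = 10, A[0][1] + B[1][0] = 1 + 6 = 7) = 7 (attained at k = 1)
  C[0][1] = min over k of (A[0][0] + B[0][1] = 6 + 3 = 9, A[0][1] + B[1][1] = 1 + 4 = 5) = 5 (attained at k = 1)
  C[1][0] = min over k of (A[1][0] + B[0][0] = 6 + 4 = 10, A[1][1] + B[1][0] = 2 + 6 = 8) = 8 (attained at k = 1)
  C[1][1] = min over k of (A[1][0] + B[0][1] = 6 + 3 = 9, A[1][1] + B[1][1] = 2 + 4 = 6) = 6 (attained at k = 1)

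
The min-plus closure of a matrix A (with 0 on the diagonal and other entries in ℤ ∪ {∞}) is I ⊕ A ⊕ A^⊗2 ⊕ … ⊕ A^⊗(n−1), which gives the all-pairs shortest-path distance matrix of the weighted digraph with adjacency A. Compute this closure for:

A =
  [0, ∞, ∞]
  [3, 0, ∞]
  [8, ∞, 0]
Closure =
  [0, ∞, ∞]
  [3, 0, ∞]
  [8, ∞, 0]

This is the Floyd-Warshall all-pairs shortest-path computation. For each intermediate vertex k = 0, 1, …, 2, update dist[i][j] ← min(dist[i][j], dist[i][k] + dist[k][j]). The final matrix gives, for each (i, j), the minimum total weight of any directed path from i to j (possibly empty when i = j).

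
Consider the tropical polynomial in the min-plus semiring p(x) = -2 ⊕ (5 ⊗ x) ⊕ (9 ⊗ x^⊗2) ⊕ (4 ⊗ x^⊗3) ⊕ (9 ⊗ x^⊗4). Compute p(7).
p(7) = -2

A tropical monomial a ⊗ x^⊗i evaluates to a + i · x. Evaluating each term at x = 7:
  Term 0 contributes -2 + 0 · 7 = -2
  Term 1 contributes 5 + 1 · 7 = 12
  Term 2 contributes 9 + 2 · 7 = 23
  Term 3 contributes 4 + 3 · 7 = 25
  Term 4 contributes 9 + 4 · 7 = 37
p(7) = ⊕ of these = min[-2, 12, 23, 25, 37] = -2.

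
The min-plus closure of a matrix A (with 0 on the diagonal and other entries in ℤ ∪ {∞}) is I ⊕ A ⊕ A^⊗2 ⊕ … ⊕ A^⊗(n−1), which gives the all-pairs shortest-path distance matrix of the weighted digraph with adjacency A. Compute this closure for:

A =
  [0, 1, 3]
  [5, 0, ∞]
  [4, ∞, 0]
Closure =
  [0, 1, 3]
  [5, 0, 8]
  [4, 5, 0]

This is the Floyd-Warshall all-pairs shortest-path computation. For each intermediate vertex k = 0, 1, …, 2, update dist[i][j] ← min(dist[i][j], dist[i][k] + dist[k][j]). The final matrix gives, for each (i, j), the minimum total weight of any directed path from i to j (possibly empty when i = j).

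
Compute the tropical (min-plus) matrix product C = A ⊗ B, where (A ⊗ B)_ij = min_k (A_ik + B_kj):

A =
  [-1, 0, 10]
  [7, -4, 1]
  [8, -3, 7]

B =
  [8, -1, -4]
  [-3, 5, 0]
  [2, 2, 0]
A ⊗ B =
  [-3, -2, -5]
  [-7, 1, -4]
  [-6, 2, -3]

Apply the min-plus product entry-by-entry:
  C[0][0] = min over k of (A[0][0] + B[0][0] = -1 + 8 = 7, A[0][1] + B[1][0] = 0 + -3 = -3, A[0][2] + B[2][0] = 10 + 2 = 12) = -3 (attained at k = 1)
  C[0][1] = min over k of (A[0][0] + B[0][1] = -1 + -1 = -2, A[0][1] + B[1][1] = 0 + 5 = 5, A[0][2] + B[2][1] = 10 + 2 = 12) = -2 (attained at k = 0)
  C[0][2] = min over k of (A[0][0] + B[0][2] = -1 + -4 = -5, A[0][1] + B[1][2] = 0 + 0 = 0, A[0][2] + B[2][2] = 10 + 0 = 10) = -5 (attained at k = 0)
  C[1][0] = min over k of (A[1][0] + B[0][0] = 7 + 8 = 15, A[1][1] + B[1][0] = -4 + -3 = -7, A[1][2] + B[2][0] = 1 + 2 = 3) = -7 (attained at k = 1)
  C[1][1] = min over k of (A[1][0] + B[0][1] = 7 + -1 = 6, A[1][1] + B[1][1] = -4 + 5 = 1, A[1][2] + B[2][1] = 1 + 2 = 3) = 1 (attained at k = 1)
  C[1][2] = min over k of (A[1][0] + B[0][2] = 7 + -4 = 3, A[1][1] + B[1][2] = -4 + 0 = -4, A[1][2] + B[2][2] = 1 + 0 = 1) = -4 (attained at k = 1)
  C[2][0] = min over k of (A[2][0] + B[0][0] = 8 + 8 = 16, A[2][1] + B[1][0] = -3 + -3 = -6, A[2][2] + B[2][0] = 7 + 2 = 9) = -6 (attained at k = 1)
  C[2][1] = min over k of (A[2][0] + B[0][1] = 8 + -1 = 7, A[2][1] + B[1][1] = -3 + 5 = 2, A[2][2] + B[2][1] = 7 + 2 = 9) = 2 (attained at k = 1)
  C[2][2] = min over k of (A[2][0] + B[0][2] = 8 + -4 = 4, A[2][1] + B[1][2] = -3 + 0 = -3, A[2][2] + B[2][2] = 7 + 0 = 7) = -3 (attained at k = 1)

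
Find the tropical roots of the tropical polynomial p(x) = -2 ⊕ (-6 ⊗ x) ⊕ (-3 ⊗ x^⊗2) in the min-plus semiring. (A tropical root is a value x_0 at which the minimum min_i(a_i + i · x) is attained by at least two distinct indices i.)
Roots: {-3, 4}

Each tropical root is a break point of the lower envelope of the lines y = a_i + i · x (there are 3 lines, with slopes 0, 1, ..., 2). Only the lines that attain the minimum somewhere contribute to roots; other lines are dominated. Here the surviving (envelope) indices are i = 2, i = 1, i = 0.
Intersections between consecutive envelope lines give the roots: for adjacent envelope indices i < j the intersection is x = (a_i − a_j) / (j − i). Reading off the sorted break points: {-3, 4}.
Verification: at each break x_0, at least two indices attain the minimum of min_i(a_i + i · x_0).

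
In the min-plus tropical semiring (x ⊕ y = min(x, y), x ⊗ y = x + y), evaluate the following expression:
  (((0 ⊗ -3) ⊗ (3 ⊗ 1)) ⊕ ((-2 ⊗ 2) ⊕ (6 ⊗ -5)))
(((0 ⊗ -3) ⊗ (3 ⊗ 1)) ⊕ ((-2 ⊗ 2) ⊕ (6 ⊗ -5))) = 0

Expand innermost to outermost. Recall ⊕ takes the minimum of its arguments and ⊗ takes their sum. Working out the expression (((0 ⊗ -3) ⊗ (3 ⊗ 1)) ⊕ ((-2 ⊗ 2) ⊕ (6 ⊗ -5))) gives 0.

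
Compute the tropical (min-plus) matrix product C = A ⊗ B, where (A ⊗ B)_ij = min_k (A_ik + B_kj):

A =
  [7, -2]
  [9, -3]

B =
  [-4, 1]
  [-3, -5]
A ⊗ B =
  [-5, -7]
  [-6, -8]

Apply the min-plus product entry-by-entry:
  C[0][0] = min over k of (A[0][0] + B[0][0] = 7 + -4 = 3, A[0][1] + B[1][0] = -2 + -3 = -5) = -5 (attained at k = 1)
  C[0][1] = min over k of (A[0][0] + B[0][1] = 7 + 1 = 8, A[0][1] + B[1][1] = -2 + -5 = -7) = -7 (attained at k = 1)
  C[1][0] = min over k of (A[1][0] + B[0][0] = 9 + -4 = 5, A[1][1] + B[1][0] = -3 + -3 = -6) = -6 (attained at k = 1)
  C[1][1] = min over k of (A[1][0] + B[0][1] = 9 + 1 = 10, A[1][1] + B[1][1] = -3 + -5 = -8) = -8 (attained at k = 1)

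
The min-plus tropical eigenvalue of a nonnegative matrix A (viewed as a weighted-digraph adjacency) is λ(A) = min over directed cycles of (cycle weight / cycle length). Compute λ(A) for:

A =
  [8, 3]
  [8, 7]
λ(A) = 11/2

Enumerate directed cycles and compute their means (weight / length). Sample:
  cycle 0 → 0: weight = 8, length = 1, mean = 8/1 ≈ 8.000
  cycle 1 → 1: weight = 7, length = 1, mean = 7/1 ≈ 7.000
  cycle 0 → 1 → 0: weight = 11, length = 2, mean = 11/2 ≈ 5.500
  cycle 1 → 0 → 1: weight = 11, length = 2, mean = 11/2 ≈ 5.500
Minimum mean = 5.500, attained e.g. along the cycle 0 → 1 → 0 with weight 11 and length 2. So λ(A) = 11/2 = 11/2.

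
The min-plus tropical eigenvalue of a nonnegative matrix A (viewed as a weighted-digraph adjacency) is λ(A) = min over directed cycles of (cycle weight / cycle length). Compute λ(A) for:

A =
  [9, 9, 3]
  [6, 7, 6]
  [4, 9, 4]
λ(A) = 7/2

Enumerate directed cycles and compute their means (weight / length). Sample:
  cycle 0 → 0: weight = 9, length = 1, mean = 9/1 ≈ 9.000
  cycle 1 → 1: weight = 7, length = 1, mean = 7/1 ≈ 7.000
  cycle 2 → 2: weight = 4, length = 1, mean = 4/1 ≈ 4.000
  cycle 0 → 1 → 0: weight = 15, length = 2, mean = 15/2 ≈ 7.500
  cycle 0 → 2 → 0: weight = 7, length = 2, mean = 7/2 ≈ 3.500
  cycle 1 → 0 → 1: weight = 15, length = 2, mean = 15/2 ≈ 7.500
Minimum mean = 3.500, attained e.g. along the cycle 0 → 2 → 0 with weight 7 and length 2. So λ(A) = 7/2 = 7/2.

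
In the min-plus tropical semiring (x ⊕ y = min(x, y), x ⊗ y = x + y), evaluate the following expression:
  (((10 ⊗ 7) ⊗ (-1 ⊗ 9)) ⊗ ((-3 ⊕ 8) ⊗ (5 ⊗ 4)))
(((10 ⊗ 7) ⊗ (-1 ⊗ 9)) ⊗ ((-3 ⊕ 8) ⊗ (5 ⊗ 4))) = 31

Expand innermost to outermost. Recall ⊕ takes the minimum of its arguments and ⊗ takes their sum. Working out the expression (((10 ⊗ 7) ⊗ (-1 ⊗ 9)) ⊗ ((-3 ⊕ 8) ⊗ (5 ⊗ 4))) gives 31.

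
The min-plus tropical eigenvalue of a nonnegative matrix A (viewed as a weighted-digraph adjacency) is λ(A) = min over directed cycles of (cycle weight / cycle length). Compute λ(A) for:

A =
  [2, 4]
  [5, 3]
λ(A) = 2

Enumerate directed cycles and compute their means (weight / length). Sample:
  cycle 0 → 0: weight = 2, length = 1, mean = 2/1 ≈ 2.000
  cycle 1 → 1: weight = 3, length = 1, mean = 3/1 ≈ 3.000
  cycle 0 → 1 → 0: weight = 9, length = 2, mean = 9/2 ≈ 4.500
  cycle 1 → 0 → 1: weight = 9, length = 2, mean = 9/2 ≈ 4.500
Minimum mean = 2.000, attained e.g. along the cycle 0 → 0 with weight 2 and length 1. So λ(A) = 2/1 = 2.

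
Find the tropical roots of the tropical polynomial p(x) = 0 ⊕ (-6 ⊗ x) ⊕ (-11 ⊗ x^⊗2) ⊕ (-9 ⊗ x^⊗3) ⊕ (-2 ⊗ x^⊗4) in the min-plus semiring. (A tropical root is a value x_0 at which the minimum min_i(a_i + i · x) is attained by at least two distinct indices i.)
Roots: {-7, -2, 5, 6}

Each tropical root is a break point of the lower envelope of the lines y = a_i + i · x (there are 5 lines, with slopes 0, 1, ..., 4). Only the lines that attain the minimum somewhere contribute to roots; other lines are dominated. Here the surviving (envelope) indices are i = 4, i = 3, i = 2, i = 1, i = 0.
Intersections between consecutive envelope lines give the roots: for adjacent envelope indices i < j the intersection is x = (a_i − a_j) / (j − i). Reading off the sorted break points: {-7, -2, 5, 6}.
Verification: at each break x_0, at least two indices attain the minimum of min_i(a_i + i · x_0).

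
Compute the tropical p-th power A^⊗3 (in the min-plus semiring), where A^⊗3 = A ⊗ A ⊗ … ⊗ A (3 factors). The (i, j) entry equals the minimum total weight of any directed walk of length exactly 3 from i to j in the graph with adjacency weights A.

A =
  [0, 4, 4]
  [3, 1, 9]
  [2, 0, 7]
A^⊗3 =
  [0, 4, 4]
  [3, 3, 7]
  [2, 2, 6]

Each entry (A^⊗3)_ij equals the minimum over all length-3 walks i = v_0 → v_1 → … → v_3 = j of Σ_t A[v_t][v_{t+1}]. For example, for (i, j) = (0, 2) we minimise over 9 possible intermediate vertex sequences; the minimum is 4, attained along the walk 0 → 0 → 0 → 2.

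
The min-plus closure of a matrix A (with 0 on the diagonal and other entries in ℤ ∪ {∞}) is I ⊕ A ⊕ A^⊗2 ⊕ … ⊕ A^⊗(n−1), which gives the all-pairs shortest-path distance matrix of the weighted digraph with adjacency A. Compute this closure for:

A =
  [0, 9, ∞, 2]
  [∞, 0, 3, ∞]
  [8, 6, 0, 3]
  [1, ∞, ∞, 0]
Closure =
  [0, 9, 12, 2]
  [7, 0, 3, 6]
  [4, 6, 0, 3]
  [1, 10, 13, 0]

This is the Floyd-Warshall all-pairs shortest-path computation. For each intermediate vertex k = 0, 1, …, 3, update dist[i][j] ← min(dist[i][j], dist[i][k] + dist[k][j]). The final matrix gives, for each (i, j), the minimum total weight of any directed path from i to j (possibly empty when i = j).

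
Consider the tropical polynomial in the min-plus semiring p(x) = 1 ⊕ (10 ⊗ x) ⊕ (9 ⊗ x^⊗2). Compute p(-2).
p(-2) = 1

A tropical monomial a ⊗ x^⊗i evaluates to a + i · x. Evaluating each term at x = -2:
  Term 0 contributes 1 + 0 · -2 = 1
  Term 1 contributes 10 + 1 · -2 = 8
  Term 2 contributes 9 + 2 · -2 = 5
p(-2) = ⊕ of these = min[1, 8, 5] = 1.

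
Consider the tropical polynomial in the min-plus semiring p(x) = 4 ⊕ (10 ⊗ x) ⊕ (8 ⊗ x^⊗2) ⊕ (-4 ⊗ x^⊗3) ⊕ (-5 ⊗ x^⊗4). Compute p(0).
p(0) = -5

A tropical monomial a ⊗ x^⊗i evaluates to a + i · x. Evaluating each term at x = 0:
  Term 0 contributes 4 + 0 · 0 = 4
  Term 1 contributes 10 + 1 · 0 = 10
  Term 2 contributes 8 + 2 · 0 = 8
  Term 3 contributes -4 + 3 · 0 = -4
  Term 4 contributes -5 + 4 · 0 = -5
p(0) = ⊕ of these = min[4, 10, 8, -4, -5] = -5.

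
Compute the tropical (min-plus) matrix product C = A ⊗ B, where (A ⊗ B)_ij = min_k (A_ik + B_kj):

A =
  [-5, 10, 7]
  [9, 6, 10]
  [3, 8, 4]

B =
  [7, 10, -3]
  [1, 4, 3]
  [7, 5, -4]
A ⊗ B =
  [2, 5, -8]
  [7, 10, 6]
  [9, 9, 0]

Apply the min-plus product entry-by-entry:
  C[0][0] = min over k of (A[0][0] + B[0][0] = -5 + 7 = 2, A[0][1] + B[1][0] = 10 + 1 = 11, A[0][2] + B[2][0] = 7 + 7 = 14) = 2 (attained at k = 0)
  C[0][1] = min over k of (A[0][0] + B[0][1] = -5 + 10 = 5, A[0][1] + B[1][1] = 10 + 4 = 14, A[0][2] + B[2][1] = 7 + 5 = 12) = 5 (attained at k = 0)
  C[0][2] = min over k of (A[0][0] + B[0][2] = -5 + -3 = -8, A[0][1] + B[1][2] = 10 + 3 = 13, A[0][2] + B[2][2] = 7 + -4 = 3) = -8 (attained at k = 0)
  C[1][0] = min over k of (A[1][0] + B[0][0] = 9 + 7 = 16, A[1][1] + B[1][0] = 6 + 1 = 7, A[1][2] + B[2][0] = 10 + 7 = 17) = 7 (attained at k = 1)
  C[1][1] = min over k of (A[1][0] + B[0][1] = 9 + 10 = 19, A[1][1] + B[1][1] = 6 + 4 = 10, A[1][2] + B[2][1] = 10 + 5 = 15) = 10 (attained at k = 1)
  C[1][2] = min over k of (A[1][0] + B[0][2] = 9 + -3 = 6, A[1][1] + B[1][2] = 6 + 3 = 9, A[1][2] + B[2][2] = 10 + -4 = 6) = 6 (attained at k = 0)
  C[2][0] = min over k of (A[2][0] + B[0][0] = 3 + 7 = 10, A[2][1] + B[1][0] = 8 + 1 = 9, A[2][2] + B[2][0] = 4 + 7 = 11) = 9 (attained at k = 1)
  C[2][1] = min over k of (A[2][0] + B[0][1] = 3 + 10 = 13, A[2][1] + B[1][1] = 8 + 4 = 12, A[2][2] + B[2][1] = 4 + 5 = 9) = 9 (attained at k = 2)
  C[2][2] = min over k of (A[2][0] + B[0][2] = 3 + -3 = 0, A[2][1] + B[1][2] = 8 + 3 = 11, A[2][2] + B[2][2] = 4 + -4 = 0) = 0 (attained at k = 0)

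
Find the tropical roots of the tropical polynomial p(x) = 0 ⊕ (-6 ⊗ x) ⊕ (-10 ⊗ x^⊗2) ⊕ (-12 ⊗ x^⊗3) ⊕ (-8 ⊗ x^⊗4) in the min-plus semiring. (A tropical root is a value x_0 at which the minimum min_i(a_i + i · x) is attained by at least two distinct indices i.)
Roots: {-4, 2, 4, 6}

Each tropical root is a break point of the lower envelope of the lines y = a_i + i · x (there are 5 lines, with slopes 0, 1, ..., 4). Only the lines that attain the minimum somewhere contribute to roots; other lines are dominated. Here the surviving (envelope) indices are i = 4, i = 3, i = 2, i = 1, i = 0.
Intersections between consecutive envelope lines give the roots: for adjacent envelope indices i < j the intersection is x = (a_i − a_j) / (j − i). Reading off the sorted break points: {-4, 2, 4, 6}.
Verification: at each break x_0, at least two indices attain the minimum of min_i(a_i + i · x_0).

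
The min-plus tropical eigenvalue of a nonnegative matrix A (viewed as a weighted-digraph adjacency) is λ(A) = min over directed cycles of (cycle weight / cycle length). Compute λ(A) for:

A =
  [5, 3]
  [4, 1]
λ(A) = 1

Enumerate directed cycles and compute their means (weight / length). Sample:
  cycle 0 → 0: weight = 5, length = 1, mean = 5/1 ≈ 5.000
  cycle 1 → 1: weight = 1, length = 1, mean = 1/1 ≈ 1.000
  cycle 0 → 1 → 0: weight = 7, length = 2, mean = 7/2 ≈ 3.500
  cycle 1 → 0 → 1: weight = 7, length = 2, mean = 7/2 ≈ 3.500
Minimum mean = 1.000, attained e.g. along the cycle 1 → 1 with weight 1 and length 1. So λ(A) = 1/1 = 1.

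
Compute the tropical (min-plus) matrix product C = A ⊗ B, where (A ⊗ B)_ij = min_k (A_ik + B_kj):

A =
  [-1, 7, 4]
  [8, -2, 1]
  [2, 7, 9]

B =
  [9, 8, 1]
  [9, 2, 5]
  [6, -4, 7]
A ⊗ B =
  [8, 0, 0]
  [7, -3, 3]
  [11, 5, 3]

Apply the min-plus product entry-by-entry:
  C[0][0] = min over k of (A[0][0] + B[0][0] = -1 + 9 = 8, A[0][1] + B[1][0] = 7 + 9 = 16, A[0][2] + B[2][0] = 4 + 6 = 10) = 8 (attained at k = 0)
  C[0][1] = min over k of (A[0][0] + B[0][1] = -1 + 8 = 7, A[0][1] + B[1][1] = 7 + 2 = 9, A[0][2] + B[2][1] = 4 + -4 = 0) = 0 (attained at k = 2)
  C[0][2] = min over k of (A[0][0] + B[0][2] = -1 + 1 = 0, A[0][1] + B[1][2] = 7 + 5 = 12, A[0][2] + B[2][2] = 4 + 7 = 11) = 0 (attained at k = 0)
  C[1][0] = min over k of (A[1][0] + B[0][0] = 8 + 9 = 17, A[1][1] + B[1][0] = -2 + 9 = 7, A[1][2] + B[2][0] = 1 + 6 = 7) = 7 (attained at k = 1)
  C[1][1] = min over k of (A[1][0] + B[0][1] = 8 + 8 = 16, A[1][1] + B[1][1] = -2 + 2 = 0, A[1][2] + B[2][1] = 1 + -4 = -3) = -3 (attained at k = 2)
  C[1][2] = min over k of (A[1][0] + B[0][2] = 8 + 1 = 9, A[1][1] + B[1][2] = -2 + 5 = 3, A[1][2] + B[2][2] = 1 + 7 = 8) = 3 (attained at k = 1)
  C[2][0] = min over k of (A[2][0] + B[0][0] = 2 + 9 = 11, A[2][1] + B[1][0] = 7 + 9 = 16, A[2][2] + B[2][0] = 9 + 6 = 15) = 11 (attained at k = 0)
  C[2][1] = min over k of (A[2][0] + B[0][1] = 2 + 8 = 10, A[2][1] + B[1][1] = 7 + 2 = 9, A[2][2] + B[2][1] = 9 + -4 = 5) = 5 (attained at k = 2)
  C[2][2] = min over k of (A[2][0] + B[0][2] = 2 + 1 = 3, A[2][1] + B[1][2] = 7 + 5 = 12, A[2][2] + B[2][2] = 9 + 7 = 16) = 3 (attained at k = 0)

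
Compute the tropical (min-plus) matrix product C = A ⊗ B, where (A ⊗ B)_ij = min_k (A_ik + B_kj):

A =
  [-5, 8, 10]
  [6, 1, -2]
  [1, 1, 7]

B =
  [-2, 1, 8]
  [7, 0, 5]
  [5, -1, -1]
A ⊗ B =
  [-7, -4, 3]
  [3, -3, -3]
  [-1, 1, 6]

Apply the min-plus product entry-by-entry:
  C[0][0] = min over k of (A[0][0] + B[0][0] = -5 + -2 = -7, A[0][1] + B[1][0] = 8 + 7 = 15, A[0][2] + B[2][0] = 10 + 5 = 15) = -7 (attained at k = 0)
  C[0][1] = min over k of (A[0][0] + B[0][1] = -5 + 1 = -4, A[0][1] + B[1][1] = 8 + 0 = 8, A[0][2] + B[2][1] = 10 + -1 = 9) = -4 (attained at k = 0)
  C[0][2] = min over k of (A[0][0] + B[0][2] = -5 + 8 = 3, A[0][1] + B[1][2] = 8 + 5 = 13, A[0][2] + B[2][2] = 10 + -1 = 9) = 3 (attained at k = 0)
  C[1][0] = min over k of (A[1][0] + B[0][0] = 6 + -2 = 4, A[1][1] + B[1][0] = 1 + 7 = 8, A[1][2] + B[2][0] = -2 + 5 = 3) = 3 (attained at k = 2)
  C[1][1] = min over k of (A[1][0] + B[0][1] = 6 + 1 = 7, A[1][1] + B[1][1] = 1 + 0 = 1, A[1][2] + B[2][1] = -2 + -1 = -3) = -3 (attained at k = 2)
  C[1][2] = min over k of (A[1][0] + B[0][2] = 6 + 8 = 14, A[1][1] + B[1][2] = 1 + 5 = 6, A[1][2] + B[2][2] = -2 + -1 = -3) = -3 (attained at k = 2)
  C[2][0] = min over k of (A[2][0] + B[0][0] = 1 + -2 = -1, A[2][1] + B[1][0] = 1 + 7 = 8, A[2][2] + B[2][0] = 7 + 5 = 12) = -1 (attained at k = 0)
  C[2][1] = min over k of (A[2][0] + B[0][1] = 1 + 1 = 2, A[2][1] + B[1][1] = 1 + 0 = 1, A[2][2] + B[2][1] = 7 + -1 = 6) = 1 (attained at k = 1)
  C[2][2] = min over k of (A[2][0] + B[0][2] = 1 + 8 = 9, A[2][1] + B[1][2] = 1 + 5 = 6, A[2][2] + B[2][2] = 7 + -1 = 6) = 6 (attained at k = 1)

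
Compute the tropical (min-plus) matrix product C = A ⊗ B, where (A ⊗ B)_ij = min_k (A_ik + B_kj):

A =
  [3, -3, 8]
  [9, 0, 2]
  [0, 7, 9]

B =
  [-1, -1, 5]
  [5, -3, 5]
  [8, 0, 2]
A ⊗ B =
  [2, -6, 2]
  [5, -3, 4]
  [-1, -1, 5]

Apply the min-plus product entry-by-entry:
  C[0][0] = min over k of (A[0][0] + B[0][0] = 3 + -1 = 2, A[0][1] + B[1][0] = -3 + 5 = 2, A[0][2] + B[2][0] = 8 + 8 = 16) = 2 (attained at k = 0)
  C[0][1] = min over k of (A[0][0] + B[0][1] = 3 + -1 = 2, A[0][1] + B[1][1] = -3 + -3 = -6, A[0][2] + B[2][1] = 8 + 0 = 8) = -6 (attained at k = 1)
  C[0][2] = min over k of (A[0][0] + B[0][2] = 3 + 5 = 8, A[0][1] + B[1][2] = -3 + 5 = 2, A[0][2] + B[2][2] = 8 + 2 = 10) = 2 (attained at k = 1)
  C[1][0] = min over k of (A[1][0] + B[0][0] = 9 + -1 = 8, A[1][1] + B[1][0] = 0 + 5 = 5, A[1][2] + B[2][0] = 2 + 8 = 10) = 5 (attained at k = 1)
  C[1][1] = min over k of (A[1][0] + B[0][1] = 9 + -1 = 8, A[1][1] + B[1][1] = 0 + -3 = -3, A[1][2] + B[2][1] = 2 + 0 = 2) = -3 (attained at k = 1)
  C[1][2] = min over k of (A[1][0] + B[0][2] = 9 + 5 = 14, A[1][1] + B[1][2] = 0 + 5 = 5, A[1][2] + B[2][2] = 2 + 2 = 4) = 4 (attained at k = 2)
  C[2][0] = min over k of (A[2][0] + B[0][0] = 0 + -1 = -1, A[2][1] + B[1][0] = 7 + 5 = 12, A[2][2] + B[2][0] = 9 + 8 = 17) = -1 (attained at k = 0)
  C[2][1] = min over k of (A[2][0] + B[0][1] = 0 + -1 = -1, A[2][1] + B[1][1] = 7 + -3 = 4, A[2][2] + B[2][1] = 9 + 0 = 9) = -1 (attained at k = 0)
  C[2][2] = min over k of (A[2][0] + B[0][2] = 0 + 5 = 5, A[2][1] + B[1][2] = 7 + 5 = 12, A[2][2] + B[2][2] = 9 + 2 = 11) = 5 (attained at k = 0)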